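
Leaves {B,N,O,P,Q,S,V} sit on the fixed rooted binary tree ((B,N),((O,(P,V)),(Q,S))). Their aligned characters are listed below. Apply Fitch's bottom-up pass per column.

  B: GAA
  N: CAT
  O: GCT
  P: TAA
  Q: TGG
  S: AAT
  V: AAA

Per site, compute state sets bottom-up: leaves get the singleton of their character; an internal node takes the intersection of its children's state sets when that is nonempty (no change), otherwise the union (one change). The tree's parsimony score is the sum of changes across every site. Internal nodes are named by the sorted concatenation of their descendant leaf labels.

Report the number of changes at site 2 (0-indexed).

[col 0] BN: children B:{G}, N:{C} ∪→ {C,G}; cost 1
[col 0] PV: children P:{T}, V:{A} ∪→ {A,T}; cost 1
[col 0] OPV: children O:{G}, PV:{A,T} ∪→ {A,G,T}; cost 1
[col 0] QS: children Q:{T}, S:{A} ∪→ {A,T}; cost 1
[col 0] OPQSV: children OPV:{A,G,T}, QS:{A,T} ∩→ {A,T}; cost 0
[col 0] BNOPQSV: children BN:{C,G}, OPQSV:{A,T} ∪→ {A,C,G,T}; cost 1
[col 1] BN: children B:{A}, N:{A} ∩→ {A}; cost 0
[col 1] PV: children P:{A}, V:{A} ∩→ {A}; cost 0
[col 1] OPV: children O:{C}, PV:{A} ∪→ {A,C}; cost 1
[col 1] QS: children Q:{G}, S:{A} ∪→ {A,G}; cost 1
[col 1] OPQSV: children OPV:{A,C}, QS:{A,G} ∩→ {A}; cost 0
[col 1] BNOPQSV: children BN:{A}, OPQSV:{A} ∩→ {A}; cost 0
[col 2] BN: children B:{A}, N:{T} ∪→ {A,T}; cost 1
[col 2] PV: children P:{A}, V:{A} ∩→ {A}; cost 0
[col 2] OPV: children O:{T}, PV:{A} ∪→ {A,T}; cost 1
[col 2] QS: children Q:{G}, S:{T} ∪→ {G,T}; cost 1
[col 2] OPQSV: children OPV:{A,T}, QS:{G,T} ∩→ {T}; cost 0
[col 2] BNOPQSV: children BN:{A,T}, OPQSV:{T} ∩→ {T}; cost 0
per-site changes: [5, 2, 3]; total = 10

3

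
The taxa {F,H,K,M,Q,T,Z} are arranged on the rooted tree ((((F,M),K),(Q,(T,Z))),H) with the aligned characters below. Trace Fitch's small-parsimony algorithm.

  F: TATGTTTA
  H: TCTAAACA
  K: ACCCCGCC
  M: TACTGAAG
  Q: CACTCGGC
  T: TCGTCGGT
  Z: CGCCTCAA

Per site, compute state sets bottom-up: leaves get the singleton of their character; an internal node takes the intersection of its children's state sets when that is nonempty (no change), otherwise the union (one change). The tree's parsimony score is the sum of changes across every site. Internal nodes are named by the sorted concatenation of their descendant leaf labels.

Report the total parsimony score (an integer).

29

[col 0] FM: children F:{T}, M:{T} ∩→ {T}; cost 0
[col 0] FKM: children FM:{T}, K:{A} ∪→ {A,T}; cost 1
[col 0] TZ: children T:{T}, Z:{C} ∪→ {C,T}; cost 1
[col 0] QTZ: children Q:{C}, TZ:{C,T} ∩→ {C}; cost 0
[col 0] FKMQTZ: children FKM:{A,T}, QTZ:{C} ∪→ {A,C,T}; cost 1
[col 0] FHKMQTZ: children FKMQTZ:{A,C,T}, H:{T} ∩→ {T}; cost 0
[col 1] FM: children F:{A}, M:{A} ∩→ {A}; cost 0
[col 1] FKM: children FM:{A}, K:{C} ∪→ {A,C}; cost 1
[col 1] TZ: children T:{C}, Z:{G} ∪→ {C,G}; cost 1
[col 1] QTZ: children Q:{A}, TZ:{C,G} ∪→ {A,C,G}; cost 1
[col 1] FKMQTZ: children FKM:{A,C}, QTZ:{A,C,G} ∩→ {A,C}; cost 0
[col 1] FHKMQTZ: children FKMQTZ:{A,C}, H:{C} ∩→ {C}; cost 0
[col 2] FM: children F:{T}, M:{C} ∪→ {C,T}; cost 1
[col 2] FKM: children FM:{C,T}, K:{C} ∩→ {C}; cost 0
[col 2] TZ: children T:{G}, Z:{C} ∪→ {C,G}; cost 1
[col 2] QTZ: children Q:{C}, TZ:{C,G} ∩→ {C}; cost 0
[col 2] FKMQTZ: children FKM:{C}, QTZ:{C} ∩→ {C}; cost 0
[col 2] FHKMQTZ: children FKMQTZ:{C}, H:{T} ∪→ {C,T}; cost 1
[col 3] FM: children F:{G}, M:{T} ∪→ {G,T}; cost 1
[col 3] FKM: children FM:{G,T}, K:{C} ∪→ {C,G,T}; cost 1
[col 3] TZ: children T:{T}, Z:{C} ∪→ {C,T}; cost 1
[col 3] QTZ: children Q:{T}, TZ:{C,T} ∩→ {T}; cost 0
[col 3] FKMQTZ: children FKM:{C,G,T}, QTZ:{T} ∩→ {T}; cost 0
[col 3] FHKMQTZ: children FKMQTZ:{T}, H:{A} ∪→ {A,T}; cost 1
[col 4] FM: children F:{T}, M:{G} ∪→ {G,T}; cost 1
[col 4] FKM: children FM:{G,T}, K:{C} ∪→ {C,G,T}; cost 1
[col 4] TZ: children T:{C}, Z:{T} ∪→ {C,T}; cost 1
[col 4] QTZ: children Q:{C}, TZ:{C,T} ∩→ {C}; cost 0
[col 4] FKMQTZ: children FKM:{C,G,T}, QTZ:{C} ∩→ {C}; cost 0
[col 4] FHKMQTZ: children FKMQTZ:{C}, H:{A} ∪→ {A,C}; cost 1
[col 5] FM: children F:{T}, M:{A} ∪→ {A,T}; cost 1
[col 5] FKM: children FM:{A,T}, K:{G} ∪→ {A,G,T}; cost 1
[col 5] TZ: children T:{G}, Z:{C} ∪→ {C,G}; cost 1
[col 5] QTZ: children Q:{G}, TZ:{C,G} ∩→ {G}; cost 0
[col 5] FKMQTZ: children FKM:{A,G,T}, QTZ:{G} ∩→ {G}; cost 0
[col 5] FHKMQTZ: children FKMQTZ:{G}, H:{A} ∪→ {A,G}; cost 1
[col 6] FM: children F:{T}, M:{A} ∪→ {A,T}; cost 1
[col 6] FKM: children FM:{A,T}, K:{C} ∪→ {A,C,T}; cost 1
[col 6] TZ: children T:{G}, Z:{A} ∪→ {A,G}; cost 1
[col 6] QTZ: children Q:{G}, TZ:{A,G} ∩→ {G}; cost 0
[col 6] FKMQTZ: children FKM:{A,C,T}, QTZ:{G} ∪→ {A,C,G,T}; cost 1
[col 6] FHKMQTZ: children FKMQTZ:{A,C,G,T}, H:{C} ∩→ {C}; cost 0
[col 7] FM: children F:{A}, M:{G} ∪→ {A,G}; cost 1
[col 7] FKM: children FM:{A,G}, K:{C} ∪→ {A,C,G}; cost 1
[col 7] TZ: children T:{T}, Z:{A} ∪→ {A,T}; cost 1
[col 7] QTZ: children Q:{C}, TZ:{A,T} ∪→ {A,C,T}; cost 1
[col 7] FKMQTZ: children FKM:{A,C,G}, QTZ:{A,C,T} ∩→ {A,C}; cost 0
[col 7] FHKMQTZ: children FKMQTZ:{A,C}, H:{A} ∩→ {A}; cost 0
per-site changes: [3, 3, 3, 4, 4, 4, 4, 4]; total = 29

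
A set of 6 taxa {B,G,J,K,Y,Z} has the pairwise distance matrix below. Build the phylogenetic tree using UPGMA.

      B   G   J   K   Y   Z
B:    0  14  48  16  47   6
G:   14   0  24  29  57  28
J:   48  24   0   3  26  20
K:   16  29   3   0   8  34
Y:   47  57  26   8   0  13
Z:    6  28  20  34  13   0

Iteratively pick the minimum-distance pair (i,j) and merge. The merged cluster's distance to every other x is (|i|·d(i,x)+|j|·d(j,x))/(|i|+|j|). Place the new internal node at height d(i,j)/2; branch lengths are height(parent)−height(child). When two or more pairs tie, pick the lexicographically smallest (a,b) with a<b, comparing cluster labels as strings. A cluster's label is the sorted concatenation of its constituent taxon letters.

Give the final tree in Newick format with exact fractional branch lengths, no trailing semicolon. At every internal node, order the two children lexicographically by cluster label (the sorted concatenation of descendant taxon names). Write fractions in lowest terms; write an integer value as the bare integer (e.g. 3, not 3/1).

1. join J+K (d=3) ⇒ JK; edges |J|=3/2, |K|=3/2
  updated: d(B,JK)=32, d(G,JK)=53/2, d(JK,Y)=17, d(JK,Z)=27
2. join B+Z (d=6) ⇒ BZ; edges |B|=3, |Z|=3
  updated: d(BZ,G)=21, d(BZ,JK)=59/2, d(BZ,Y)=30
3. join JK+Y (d=17) ⇒ JKY; edges |JK|=7, |Y|=17/2
  updated: d(BZ,JKY)=89/3, d(G,JKY)=110/3
4. join BZ+G (d=21) ⇒ BGZ; edges |BZ|=15/2, |G|=21/2
  updated: d(BGZ,JKY)=32
5. join BGZ+JKY (d=32) ⇒ BGJKYZ; edges |BGZ|=11/2, |JKY|=15/2
final tree: (((B:3,Z:3):15/2,G:21/2):11/2,((J:3/2,K:3/2):7,Y:17/2):15/2)
total length: 111/2

(((B:3,Z:3):15/2,G:21/2):11/2,((J:3/2,K:3/2):7,Y:17/2):15/2)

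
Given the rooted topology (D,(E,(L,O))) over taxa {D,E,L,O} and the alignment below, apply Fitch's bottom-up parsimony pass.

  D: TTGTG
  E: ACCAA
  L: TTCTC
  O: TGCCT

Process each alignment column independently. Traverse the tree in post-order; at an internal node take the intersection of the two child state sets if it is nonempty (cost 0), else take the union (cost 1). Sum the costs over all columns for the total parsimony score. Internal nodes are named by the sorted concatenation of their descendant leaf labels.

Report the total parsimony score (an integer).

9

LO@0: {T} ∩ {T} = {T} (intersection, +0)
ELO@0: {A} ∪ {T} = {A,T} (union, +1)
DELO@0: {T} ∩ {A,T} = {T} (intersection, +0)
LO@1: {T} ∪ {G} = {G,T} (union, +1)
ELO@1: {C} ∪ {G,T} = {C,G,T} (union, +1)
DELO@1: {T} ∩ {C,G,T} = {T} (intersection, +0)
LO@2: {C} ∩ {C} = {C} (intersection, +0)
ELO@2: {C} ∩ {C} = {C} (intersection, +0)
DELO@2: {G} ∪ {C} = {C,G} (union, +1)
LO@3: {T} ∪ {C} = {C,T} (union, +1)
ELO@3: {A} ∪ {C,T} = {A,C,T} (union, +1)
DELO@3: {T} ∩ {A,C,T} = {T} (intersection, +0)
LO@4: {C} ∪ {T} = {C,T} (union, +1)
ELO@4: {A} ∪ {C,T} = {A,C,T} (union, +1)
DELO@4: {G} ∪ {A,C,T} = {A,C,G,T} (union, +1)
per-site changes: [1, 2, 1, 2, 3]; total = 9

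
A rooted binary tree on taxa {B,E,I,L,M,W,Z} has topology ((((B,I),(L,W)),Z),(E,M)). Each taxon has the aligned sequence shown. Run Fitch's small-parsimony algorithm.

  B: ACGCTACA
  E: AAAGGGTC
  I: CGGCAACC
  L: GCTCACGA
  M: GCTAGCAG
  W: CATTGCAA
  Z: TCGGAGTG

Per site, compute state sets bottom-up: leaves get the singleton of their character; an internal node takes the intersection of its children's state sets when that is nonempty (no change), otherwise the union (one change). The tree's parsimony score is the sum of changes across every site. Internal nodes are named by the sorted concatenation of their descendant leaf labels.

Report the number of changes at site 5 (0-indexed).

3

[col 0] BI: children B:{A}, I:{C} ∪→ {A,C}; cost 1
[col 0] LW: children L:{G}, W:{C} ∪→ {C,G}; cost 1
[col 0] BILW: children BI:{A,C}, LW:{C,G} ∩→ {C}; cost 0
[col 0] BILWZ: children BILW:{C}, Z:{T} ∪→ {C,T}; cost 1
[col 0] EM: children E:{A}, M:{G} ∪→ {A,G}; cost 1
[col 0] BEILMWZ: children BILWZ:{C,T}, EM:{A,G} ∪→ {A,C,G,T}; cost 1
[col 1] BI: children B:{C}, I:{G} ∪→ {C,G}; cost 1
[col 1] LW: children L:{C}, W:{A} ∪→ {A,C}; cost 1
[col 1] BILW: children BI:{C,G}, LW:{A,C} ∩→ {C}; cost 0
[col 1] BILWZ: children BILW:{C}, Z:{C} ∩→ {C}; cost 0
[col 1] EM: children E:{A}, M:{C} ∪→ {A,C}; cost 1
[col 1] BEILMWZ: children BILWZ:{C}, EM:{A,C} ∩→ {C}; cost 0
[col 2] BI: children B:{G}, I:{G} ∩→ {G}; cost 0
[col 2] LW: children L:{T}, W:{T} ∩→ {T}; cost 0
[col 2] BILW: children BI:{G}, LW:{T} ∪→ {G,T}; cost 1
[col 2] BILWZ: children BILW:{G,T}, Z:{G} ∩→ {G}; cost 0
[col 2] EM: children E:{A}, M:{T} ∪→ {A,T}; cost 1
[col 2] BEILMWZ: children BILWZ:{G}, EM:{A,T} ∪→ {A,G,T}; cost 1
[col 3] BI: children B:{C}, I:{C} ∩→ {C}; cost 0
[col 3] LW: children L:{C}, W:{T} ∪→ {C,T}; cost 1
[col 3] BILW: children BI:{C}, LW:{C,T} ∩→ {C}; cost 0
[col 3] BILWZ: children BILW:{C}, Z:{G} ∪→ {C,G}; cost 1
[col 3] EM: children E:{G}, M:{A} ∪→ {A,G}; cost 1
[col 3] BEILMWZ: children BILWZ:{C,G}, EM:{A,G} ∩→ {G}; cost 0
[col 4] BI: children B:{T}, I:{A} ∪→ {A,T}; cost 1
[col 4] LW: children L:{A}, W:{G} ∪→ {A,G}; cost 1
[col 4] BILW: children BI:{A,T}, LW:{A,G} ∩→ {A}; cost 0
[col 4] BILWZ: children BILW:{A}, Z:{A} ∩→ {A}; cost 0
[col 4] EM: children E:{G}, M:{G} ∩→ {G}; cost 0
[col 4] BEILMWZ: children BILWZ:{A}, EM:{G} ∪→ {A,G}; cost 1
[col 5] BI: children B:{A}, I:{A} ∩→ {A}; cost 0
[col 5] LW: children L:{C}, W:{C} ∩→ {C}; cost 0
[col 5] BILW: children BI:{A}, LW:{C} ∪→ {A,C}; cost 1
[col 5] BILWZ: children BILW:{A,C}, Z:{G} ∪→ {A,C,G}; cost 1
[col 5] EM: children E:{G}, M:{C} ∪→ {C,G}; cost 1
[col 5] BEILMWZ: children BILWZ:{A,C,G}, EM:{C,G} ∩→ {C,G}; cost 0
[col 6] BI: children B:{C}, I:{C} ∩→ {C}; cost 0
[col 6] LW: children L:{G}, W:{A} ∪→ {A,G}; cost 1
[col 6] BILW: children BI:{C}, LW:{A,G} ∪→ {A,C,G}; cost 1
[col 6] BILWZ: children BILW:{A,C,G}, Z:{T} ∪→ {A,C,G,T}; cost 1
[col 6] EM: children E:{T}, M:{A} ∪→ {A,T}; cost 1
[col 6] BEILMWZ: children BILWZ:{A,C,G,T}, EM:{A,T} ∩→ {A,T}; cost 0
[col 7] BI: children B:{A}, I:{C} ∪→ {A,C}; cost 1
[col 7] LW: children L:{A}, W:{A} ∩→ {A}; cost 0
[col 7] BILW: children BI:{A,C}, LW:{A} ∩→ {A}; cost 0
[col 7] BILWZ: children BILW:{A}, Z:{G} ∪→ {A,G}; cost 1
[col 7] EM: children E:{C}, M:{G} ∪→ {C,G}; cost 1
[col 7] BEILMWZ: children BILWZ:{A,G}, EM:{C,G} ∩→ {G}; cost 0
per-site changes: [5, 3, 3, 3, 3, 3, 4, 3]; total = 27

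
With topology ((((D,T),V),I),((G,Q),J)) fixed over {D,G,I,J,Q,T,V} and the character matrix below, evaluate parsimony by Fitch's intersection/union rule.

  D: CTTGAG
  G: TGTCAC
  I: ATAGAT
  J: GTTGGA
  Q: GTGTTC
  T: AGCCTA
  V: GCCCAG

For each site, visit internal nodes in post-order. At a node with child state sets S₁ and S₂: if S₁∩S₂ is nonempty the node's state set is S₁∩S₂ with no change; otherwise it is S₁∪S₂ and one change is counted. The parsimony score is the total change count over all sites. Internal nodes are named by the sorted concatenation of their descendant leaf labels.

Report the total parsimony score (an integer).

22

[col 0] DT: children D:{C}, T:{A} ∪→ {A,C}; cost 1
[col 0] DTV: children DT:{A,C}, V:{G} ∪→ {A,C,G}; cost 1
[col 0] DITV: children DTV:{A,C,G}, I:{A} ∩→ {A}; cost 0
[col 0] GQ: children G:{T}, Q:{G} ∪→ {G,T}; cost 1
[col 0] GJQ: children GQ:{G,T}, J:{G} ∩→ {G}; cost 0
[col 0] DGIJQTV: children DITV:{A}, GJQ:{G} ∪→ {A,G}; cost 1
[col 1] DT: children D:{T}, T:{G} ∪→ {G,T}; cost 1
[col 1] DTV: children DT:{G,T}, V:{C} ∪→ {C,G,T}; cost 1
[col 1] DITV: children DTV:{C,G,T}, I:{T} ∩→ {T}; cost 0
[col 1] GQ: children G:{G}, Q:{T} ∪→ {G,T}; cost 1
[col 1] GJQ: children GQ:{G,T}, J:{T} ∩→ {T}; cost 0
[col 1] DGIJQTV: children DITV:{T}, GJQ:{T} ∩→ {T}; cost 0
[col 2] DT: children D:{T}, T:{C} ∪→ {C,T}; cost 1
[col 2] DTV: children DT:{C,T}, V:{C} ∩→ {C}; cost 0
[col 2] DITV: children DTV:{C}, I:{A} ∪→ {A,C}; cost 1
[col 2] GQ: children G:{T}, Q:{G} ∪→ {G,T}; cost 1
[col 2] GJQ: children GQ:{G,T}, J:{T} ∩→ {T}; cost 0
[col 2] DGIJQTV: children DITV:{A,C}, GJQ:{T} ∪→ {A,C,T}; cost 1
[col 3] DT: children D:{G}, T:{C} ∪→ {C,G}; cost 1
[col 3] DTV: children DT:{C,G}, V:{C} ∩→ {C}; cost 0
[col 3] DITV: children DTV:{C}, I:{G} ∪→ {C,G}; cost 1
[col 3] GQ: children G:{C}, Q:{T} ∪→ {C,T}; cost 1
[col 3] GJQ: children GQ:{C,T}, J:{G} ∪→ {C,G,T}; cost 1
[col 3] DGIJQTV: children DITV:{C,G}, GJQ:{C,G,T} ∩→ {C,G}; cost 0
[col 4] DT: children D:{A}, T:{T} ∪→ {A,T}; cost 1
[col 4] DTV: children DT:{A,T}, V:{A} ∩→ {A}; cost 0
[col 4] DITV: children DTV:{A}, I:{A} ∩→ {A}; cost 0
[col 4] GQ: children G:{A}, Q:{T} ∪→ {A,T}; cost 1
[col 4] GJQ: children GQ:{A,T}, J:{G} ∪→ {A,G,T}; cost 1
[col 4] DGIJQTV: children DITV:{A}, GJQ:{A,G,T} ∩→ {A}; cost 0
[col 5] DT: children D:{G}, T:{A} ∪→ {A,G}; cost 1
[col 5] DTV: children DT:{A,G}, V:{G} ∩→ {G}; cost 0
[col 5] DITV: children DTV:{G}, I:{T} ∪→ {G,T}; cost 1
[col 5] GQ: children G:{C}, Q:{C} ∩→ {C}; cost 0
[col 5] GJQ: children GQ:{C}, J:{A} ∪→ {A,C}; cost 1
[col 5] DGIJQTV: children DITV:{G,T}, GJQ:{A,C} ∪→ {A,C,G,T}; cost 1
per-site changes: [4, 3, 4, 4, 3, 4]; total = 22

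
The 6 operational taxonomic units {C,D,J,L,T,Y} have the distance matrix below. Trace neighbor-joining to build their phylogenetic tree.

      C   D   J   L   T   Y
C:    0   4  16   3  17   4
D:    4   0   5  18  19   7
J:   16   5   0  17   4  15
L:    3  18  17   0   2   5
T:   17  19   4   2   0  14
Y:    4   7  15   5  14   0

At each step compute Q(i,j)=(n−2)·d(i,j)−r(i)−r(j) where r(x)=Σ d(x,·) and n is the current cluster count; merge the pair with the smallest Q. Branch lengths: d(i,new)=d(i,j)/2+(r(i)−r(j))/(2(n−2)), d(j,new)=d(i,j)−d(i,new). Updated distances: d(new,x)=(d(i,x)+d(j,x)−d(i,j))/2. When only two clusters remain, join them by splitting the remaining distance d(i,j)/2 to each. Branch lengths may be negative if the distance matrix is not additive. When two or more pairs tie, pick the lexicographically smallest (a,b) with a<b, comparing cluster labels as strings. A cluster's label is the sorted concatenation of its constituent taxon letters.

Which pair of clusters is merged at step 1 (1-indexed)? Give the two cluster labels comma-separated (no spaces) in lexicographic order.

1. join J+T (d=4, Q=-97) ⇒ JT; edges |J|=17/8, |T|=15/8
  updated: d(C,JT)=29/2, d(D,JT)=10, d(JT,L)=15/2, d(JT,Y)=25/2
2. join JT+L (d=15/2, Q=-111/2) ⇒ JLT; edges |JT|=67/12, |L|=23/12
  updated: d(C,JLT)=5, d(D,JLT)=41/4, d(JLT,Y)=5
3. join C+D (d=4, Q=-105/4) ⇒ CD; edges |C|=-1/16, |D|=65/16
  updated: d(CD,JLT)=45/8, d(CD,Y)=7/2
4. join CD+JLT (d=45/8, Q=-113/8) ⇒ CDJLT; edges |CD|=33/16, |JLT|=57/16
  updated: d(CDJLT,Y)=23/16
5. join CDJLT+Y (d=23/16) ⇒ CDJLTY; edges |CDJLT|=23/32, |Y|=23/32
final tree: (((C:-1/16,D:65/16):33/16,((J:17/8,T:15/8):67/12,L:23/12):57/16):23/32,Y:23/32)
total length: 361/16

J,T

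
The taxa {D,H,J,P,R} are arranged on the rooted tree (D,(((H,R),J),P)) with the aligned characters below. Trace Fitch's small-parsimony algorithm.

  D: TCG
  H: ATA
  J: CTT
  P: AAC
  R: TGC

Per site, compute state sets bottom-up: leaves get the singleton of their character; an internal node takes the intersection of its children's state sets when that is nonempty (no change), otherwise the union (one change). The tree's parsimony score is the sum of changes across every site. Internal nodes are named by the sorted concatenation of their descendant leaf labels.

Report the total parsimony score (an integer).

9

[col 0] HR: children H:{A}, R:{T} ∪→ {A,T}; cost 1
[col 0] HJR: children HR:{A,T}, J:{C} ∪→ {A,C,T}; cost 1
[col 0] HJPR: children HJR:{A,C,T}, P:{A} ∩→ {A}; cost 0
[col 0] DHJPR: children D:{T}, HJPR:{A} ∪→ {A,T}; cost 1
[col 1] HR: children H:{T}, R:{G} ∪→ {G,T}; cost 1
[col 1] HJR: children HR:{G,T}, J:{T} ∩→ {T}; cost 0
[col 1] HJPR: children HJR:{T}, P:{A} ∪→ {A,T}; cost 1
[col 1] DHJPR: children D:{C}, HJPR:{A,T} ∪→ {A,C,T}; cost 1
[col 2] HR: children H:{A}, R:{C} ∪→ {A,C}; cost 1
[col 2] HJR: children HR:{A,C}, J:{T} ∪→ {A,C,T}; cost 1
[col 2] HJPR: children HJR:{A,C,T}, P:{C} ∩→ {C}; cost 0
[col 2] DHJPR: children D:{G}, HJPR:{C} ∪→ {C,G}; cost 1
per-site changes: [3, 3, 3]; total = 9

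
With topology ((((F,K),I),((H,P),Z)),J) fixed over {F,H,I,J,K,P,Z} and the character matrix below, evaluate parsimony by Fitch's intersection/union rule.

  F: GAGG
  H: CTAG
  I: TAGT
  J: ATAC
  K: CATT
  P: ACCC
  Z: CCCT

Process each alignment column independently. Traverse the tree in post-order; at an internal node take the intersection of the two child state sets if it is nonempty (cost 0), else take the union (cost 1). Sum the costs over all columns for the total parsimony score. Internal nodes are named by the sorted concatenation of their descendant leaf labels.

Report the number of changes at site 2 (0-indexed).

site 0, node FK: F={G} ∪ K={C} → {C,G} (+1)
site 0, node FIK: FK={C,G} ∪ I={T} → {C,G,T} (+1)
site 0, node HP: H={C} ∪ P={A} → {A,C} (+1)
site 0, node HPZ: HP={A,C} ∩ Z={C} → {C} (+0)
site 0, node FHIKPZ: FIK={C,G,T} ∩ HPZ={C} → {C} (+0)
site 0, node FHIJKPZ: FHIKPZ={C} ∪ J={A} → {A,C} (+1)
site 1, node FK: F={A} ∩ K={A} → {A} (+0)
site 1, node FIK: FK={A} ∩ I={A} → {A} (+0)
site 1, node HP: H={T} ∪ P={C} → {C,T} (+1)
site 1, node HPZ: HP={C,T} ∩ Z={C} → {C} (+0)
site 1, node FHIKPZ: FIK={A} ∪ HPZ={C} → {A,C} (+1)
site 1, node FHIJKPZ: FHIKPZ={A,C} ∪ J={T} → {A,C,T} (+1)
site 2, node FK: F={G} ∪ K={T} → {G,T} (+1)
site 2, node FIK: FK={G,T} ∩ I={G} → {G} (+0)
site 2, node HP: H={A} ∪ P={C} → {A,C} (+1)
site 2, node HPZ: HP={A,C} ∩ Z={C} → {C} (+0)
site 2, node FHIKPZ: FIK={G} ∪ HPZ={C} → {C,G} (+1)
site 2, node FHIJKPZ: FHIKPZ={C,G} ∪ J={A} → {A,C,G} (+1)
site 3, node FK: F={G} ∪ K={T} → {G,T} (+1)
site 3, node FIK: FK={G,T} ∩ I={T} → {T} (+0)
site 3, node HP: H={G} ∪ P={C} → {C,G} (+1)
site 3, node HPZ: HP={C,G} ∪ Z={T} → {C,G,T} (+1)
site 3, node FHIKPZ: FIK={T} ∩ HPZ={C,G,T} → {T} (+0)
site 3, node FHIJKPZ: FHIKPZ={T} ∪ J={C} → {C,T} (+1)
per-site changes: [4, 3, 4, 4]; total = 15

4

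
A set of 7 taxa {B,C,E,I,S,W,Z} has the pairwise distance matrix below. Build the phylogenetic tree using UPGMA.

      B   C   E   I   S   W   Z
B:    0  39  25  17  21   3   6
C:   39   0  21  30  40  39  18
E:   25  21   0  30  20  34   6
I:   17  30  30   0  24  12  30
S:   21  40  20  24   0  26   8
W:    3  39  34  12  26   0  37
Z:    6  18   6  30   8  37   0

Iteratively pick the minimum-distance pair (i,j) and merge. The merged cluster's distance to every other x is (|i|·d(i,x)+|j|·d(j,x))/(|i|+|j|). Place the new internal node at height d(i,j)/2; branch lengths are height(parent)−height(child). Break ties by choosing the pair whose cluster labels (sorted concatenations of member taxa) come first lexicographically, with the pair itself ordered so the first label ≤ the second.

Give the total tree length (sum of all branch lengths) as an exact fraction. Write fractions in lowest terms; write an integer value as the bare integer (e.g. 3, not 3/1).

1. join B+W (d=3) ⇒ BW; edges |B|=3/2, |W|=3/2
  updated: d(BW,C)=39, d(BW,E)=59/2, d(BW,I)=29/2, d(BW,S)=47/2, d(BW,Z)=43/2
2. join E+Z (d=6) ⇒ EZ; edges |E|=3, |Z|=3
  updated: d(BW,EZ)=51/2, d(C,EZ)=39/2, d(EZ,I)=30, d(EZ,S)=14
3. join EZ+S (d=14) ⇒ ESZ; edges |EZ|=4, |S|=7
  updated: d(BW,ESZ)=149/6, d(C,ESZ)=79/3, d(ESZ,I)=28
4. join BW+I (d=29/2) ⇒ BIW; edges |BW|=23/4, |I|=29/4
  updated: d(BIW,C)=36, d(BIW,ESZ)=233/9
5. join BIW+ESZ (d=233/9) ⇒ BEISWZ; edges |BIW|=205/36, |ESZ|=107/18
  updated: d(BEISWZ,C)=187/6
6. join BEISWZ+C (d=187/6) ⇒ BCEISWZ; edges |BEISWZ|=95/36, |C|=187/12
final tree: ((((B:3/2,W:3/2):23/4,I:29/4):205/36,((E:3,Z:3):4,S:7):107/18):95/36,C:187/12)
total length: 2263/36

2263/36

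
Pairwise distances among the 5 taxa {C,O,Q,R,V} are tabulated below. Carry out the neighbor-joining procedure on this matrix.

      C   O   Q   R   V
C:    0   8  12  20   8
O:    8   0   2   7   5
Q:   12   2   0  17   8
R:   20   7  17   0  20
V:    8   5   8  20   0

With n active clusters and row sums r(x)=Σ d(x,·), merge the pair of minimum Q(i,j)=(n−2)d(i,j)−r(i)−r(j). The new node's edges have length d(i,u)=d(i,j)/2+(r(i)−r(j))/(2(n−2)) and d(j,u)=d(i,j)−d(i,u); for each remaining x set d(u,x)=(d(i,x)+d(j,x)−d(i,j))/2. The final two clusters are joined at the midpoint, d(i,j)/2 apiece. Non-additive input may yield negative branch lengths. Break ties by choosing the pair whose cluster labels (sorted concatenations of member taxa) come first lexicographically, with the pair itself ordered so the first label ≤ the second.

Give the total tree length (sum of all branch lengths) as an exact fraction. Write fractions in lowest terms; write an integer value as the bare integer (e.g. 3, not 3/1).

191/8

iteration 1: select C,V (d=8, Q=-65); attach at lengths (31/6, 17/6); label the merged cluster CV
  updated: d(CV,O)=5/2, d(CV,Q)=6, d(CV,R)=16
iteration 2: select CV,Q (d=6, Q=-75/2); attach at lengths (23/8, 25/8); label the merged cluster CQV
  updated: d(CQV,O)=-3/4, d(CQV,R)=27/2
iteration 3: select CQV,O (d=-3/4, Q=-79/4); attach at lengths (23/8, -29/8); label the merged cluster COQV
  updated: d(COQV,R)=85/8
iteration 4: select COQV,R (d=85/8); attach at lengths (85/16, 85/16); label the merged cluster COQRV
final tree: ((((C:31/6,V:17/6):23/8,Q:25/8):23/8,O:-29/8):85/16,R:85/16)
total length: 191/8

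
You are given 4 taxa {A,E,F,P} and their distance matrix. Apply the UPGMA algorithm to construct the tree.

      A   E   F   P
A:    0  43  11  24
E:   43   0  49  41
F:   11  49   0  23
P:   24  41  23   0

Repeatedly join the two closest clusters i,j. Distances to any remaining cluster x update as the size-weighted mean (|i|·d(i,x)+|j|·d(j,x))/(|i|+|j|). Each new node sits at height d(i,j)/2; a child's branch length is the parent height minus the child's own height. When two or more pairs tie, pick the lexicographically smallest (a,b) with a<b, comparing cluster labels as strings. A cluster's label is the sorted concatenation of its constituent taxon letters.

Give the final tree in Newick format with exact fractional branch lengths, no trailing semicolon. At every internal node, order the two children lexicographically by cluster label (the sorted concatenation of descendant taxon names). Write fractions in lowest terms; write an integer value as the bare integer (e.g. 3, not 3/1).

(((A:11/2,F:11/2):25/4,P:47/4):125/12,E:133/6)

step 1: merge (A,F) at d=11; branch lengths A→11/2, F→11/2; new cluster AF
  updated: d(AF,E)=46, d(AF,P)=47/2
step 2: merge (AF,P) at d=47/2; branch lengths AF→25/4, P→47/4; new cluster AFP
  updated: d(AFP,E)=133/3
step 3: merge (AFP,E) at d=133/3; branch lengths AFP→125/12, E→133/6; new cluster AEFP
final tree: (((A:11/2,F:11/2):25/4,P:47/4):125/12,E:133/6)
total length: 739/12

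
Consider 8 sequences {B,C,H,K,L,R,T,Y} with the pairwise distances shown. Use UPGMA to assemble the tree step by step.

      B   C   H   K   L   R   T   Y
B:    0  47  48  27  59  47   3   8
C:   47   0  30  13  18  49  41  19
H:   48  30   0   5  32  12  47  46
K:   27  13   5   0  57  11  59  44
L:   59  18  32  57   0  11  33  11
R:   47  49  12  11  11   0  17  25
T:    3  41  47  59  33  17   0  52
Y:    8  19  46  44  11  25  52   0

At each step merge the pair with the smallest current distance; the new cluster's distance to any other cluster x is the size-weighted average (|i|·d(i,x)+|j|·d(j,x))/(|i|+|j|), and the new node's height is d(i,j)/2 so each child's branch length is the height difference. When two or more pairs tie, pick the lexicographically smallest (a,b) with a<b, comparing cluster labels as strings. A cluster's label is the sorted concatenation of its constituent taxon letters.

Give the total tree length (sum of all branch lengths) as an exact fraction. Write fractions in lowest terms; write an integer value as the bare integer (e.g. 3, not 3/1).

257/3

1. join B+T (d=3) ⇒ BT; edges |B|=3/2, |T|=3/2
  updated: d(BT,C)=44, d(BT,H)=95/2, d(BT,K)=43, d(BT,L)=46, d(BT,R)=32, d(BT,Y)=30
2. join H+K (d=5) ⇒ HK; edges |H|=5/2, |K|=5/2
  updated: d(BT,HK)=181/4, d(C,HK)=43/2, d(HK,L)=89/2, d(HK,R)=23/2, d(HK,Y)=45
3. join L+R (d=11) ⇒ LR; edges |L|=11/2, |R|=11/2
  updated: d(BT,LR)=39, d(C,LR)=67/2, d(HK,LR)=28, d(LR,Y)=18
4. join LR+Y (d=18) ⇒ LRY; edges |LR|=7/2, |Y|=9
  updated: d(BT,LRY)=36, d(C,LRY)=86/3, d(HK,LRY)=101/3
5. join C+HK (d=43/2) ⇒ CHK; edges |C|=43/4, |HK|=33/4
  updated: d(BT,CHK)=269/6, d(CHK,LRY)=32
6. join CHK+LRY (d=32) ⇒ CHKLRY; edges |CHK|=21/4, |LRY|=7
  updated: d(BT,CHKLRY)=485/12
7. join BT+CHKLRY (d=485/12) ⇒ BCHKLRTY; edges |BT|=449/24, |CHKLRY|=101/24
final tree: ((B:3/2,T:3/2):449/24,((C:43/4,(H:5/2,K:5/2):33/4):21/4,((L:11/2,R:11/2):7/2,Y:9):7):101/24)
total length: 257/3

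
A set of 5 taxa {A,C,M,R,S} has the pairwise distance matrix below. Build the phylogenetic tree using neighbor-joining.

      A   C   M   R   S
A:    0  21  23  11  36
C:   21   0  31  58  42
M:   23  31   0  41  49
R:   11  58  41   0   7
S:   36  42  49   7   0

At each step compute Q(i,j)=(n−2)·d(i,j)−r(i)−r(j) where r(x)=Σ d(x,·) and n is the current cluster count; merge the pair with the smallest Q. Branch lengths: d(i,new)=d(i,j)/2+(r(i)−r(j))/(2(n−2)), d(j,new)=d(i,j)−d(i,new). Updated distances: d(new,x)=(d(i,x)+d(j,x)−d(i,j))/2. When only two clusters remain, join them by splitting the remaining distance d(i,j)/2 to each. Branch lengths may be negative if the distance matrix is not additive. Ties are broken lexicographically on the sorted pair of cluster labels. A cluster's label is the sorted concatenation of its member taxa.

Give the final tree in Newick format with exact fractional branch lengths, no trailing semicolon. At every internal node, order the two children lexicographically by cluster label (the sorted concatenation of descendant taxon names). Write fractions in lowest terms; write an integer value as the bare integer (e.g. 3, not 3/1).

step 1: merge (R,S) at d=7, Q=-230; branch lengths R→2/3, S→19/3; new cluster RS
  updated: d(A,RS)=20, d(C,RS)=93/2, d(M,RS)=83/2
step 2: merge (A,RS) at d=20, Q=-132; branch lengths A→-1, RS→21; new cluster ARS
  updated: d(ARS,C)=95/4, d(ARS,M)=89/4
step 3: merge (ARS,C) at d=95/4, Q=-77; branch lengths ARS→15/2, C→65/4; new cluster ACRS
  updated: d(ACRS,M)=59/4
step 4: merge (ACRS,M) at d=59/4; branch lengths ACRS→59/8, M→59/8; new cluster ACMRS
final tree: (((A:-1,(R:2/3,S:19/3):21):15/2,C:65/4):59/8,M:59/8)
total length: 131/2

(((A:-1,(R:2/3,S:19/3):21):15/2,C:65/4):59/8,M:59/8)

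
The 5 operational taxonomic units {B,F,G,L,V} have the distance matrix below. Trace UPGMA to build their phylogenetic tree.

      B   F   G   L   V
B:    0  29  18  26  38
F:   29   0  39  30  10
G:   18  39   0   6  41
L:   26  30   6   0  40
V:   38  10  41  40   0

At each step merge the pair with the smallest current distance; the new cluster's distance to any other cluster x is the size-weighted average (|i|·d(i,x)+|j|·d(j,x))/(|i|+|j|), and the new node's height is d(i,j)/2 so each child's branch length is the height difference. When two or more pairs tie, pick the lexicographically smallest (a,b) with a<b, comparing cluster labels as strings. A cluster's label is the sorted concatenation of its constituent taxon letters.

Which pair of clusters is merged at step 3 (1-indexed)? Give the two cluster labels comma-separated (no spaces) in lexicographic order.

step 1: merge (G,L) at d=6; branch lengths G→3, L→3; new cluster GL
  updated: d(B,GL)=22, d(F,GL)=69/2, d(GL,V)=81/2
step 2: merge (F,V) at d=10; branch lengths F→5, V→5; new cluster FV
  updated: d(B,FV)=67/2, d(FV,GL)=75/2
step 3: merge (B,GL) at d=22; branch lengths B→11, GL→8; new cluster BGL
  updated: d(BGL,FV)=217/6
step 4: merge (BGL,FV) at d=217/6; branch lengths BGL→85/12, FV→157/12; new cluster BFGLV
final tree: ((B:11,(G:3,L:3):8):85/12,(F:5,V:5):157/12)
total length: 331/6

B,GL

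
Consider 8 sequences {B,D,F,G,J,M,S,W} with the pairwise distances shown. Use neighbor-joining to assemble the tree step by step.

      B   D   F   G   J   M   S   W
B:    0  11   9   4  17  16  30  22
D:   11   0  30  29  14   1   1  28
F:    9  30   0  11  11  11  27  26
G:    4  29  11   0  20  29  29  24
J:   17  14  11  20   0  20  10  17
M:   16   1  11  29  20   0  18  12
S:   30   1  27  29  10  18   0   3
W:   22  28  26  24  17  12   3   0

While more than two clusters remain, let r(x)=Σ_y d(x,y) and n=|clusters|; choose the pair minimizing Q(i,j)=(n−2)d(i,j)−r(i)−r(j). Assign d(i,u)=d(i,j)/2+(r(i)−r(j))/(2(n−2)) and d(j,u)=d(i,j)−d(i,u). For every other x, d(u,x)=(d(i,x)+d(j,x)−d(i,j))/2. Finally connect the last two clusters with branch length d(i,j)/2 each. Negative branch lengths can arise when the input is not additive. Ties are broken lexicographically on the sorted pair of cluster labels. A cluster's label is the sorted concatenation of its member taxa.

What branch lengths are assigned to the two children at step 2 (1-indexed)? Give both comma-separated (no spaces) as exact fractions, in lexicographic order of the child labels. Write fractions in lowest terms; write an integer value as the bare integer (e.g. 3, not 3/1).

5/4,-1/4

1. join S+W (d=3, Q=-232) ⇒ SW; edges |S|=1/3, |W|=8/3
  updated: d(B,SW)=49/2, d(D,SW)=13, d(F,SW)=25, d(G,SW)=25, d(J,SW)=12, d(M,SW)=27/2
2. join D+M (d=1, Q=-367/2) ⇒ DM; edges |D|=5/4, |M|=-1/4
  updated: d(B,DM)=13, d(DM,F)=20, d(DM,G)=57/2, d(DM,J)=33/2, d(DM,SW)=51/4
3. join B+G (d=4, Q=-140) ⇒ BG; edges |B|=-5/8, |G|=37/8
  updated: d(BG,DM)=75/4, d(BG,F)=8, d(BG,J)=33/2, d(BG,SW)=91/4
4. join BG+F (d=8, Q=-106) ⇒ BFG; edges |BG|=13/3, |F|=11/3
  updated: d(BFG,DM)=123/8, d(BFG,J)=39/4, d(BFG,SW)=159/8
5. join BFG+J (d=39/4, Q=-255/4) ⇒ BFGJ; edges |BFG|=105/16, |J|=51/16
  updated: d(BFGJ,DM)=177/16, d(BFGJ,SW)=177/16
6. join BFGJ+DM (d=177/16, Q=-279/8) ⇒ BDFGJM; edges |BFGJ|=75/16, |DM|=51/8
  updated: d(BDFGJM,SW)=51/8
7. join BDFGJM+SW (d=51/8) ⇒ BDFGJMSW; edges |BDFGJM|=51/16, |SW|=51/16
final tree: (((((B:-5/8,G:37/8):13/3,F:11/3):105/16,J:51/16):75/16,(D:5/4,M:-1/4):51/8):51/16,(S:1/3,W:8/3):51/16)
total length: 691/16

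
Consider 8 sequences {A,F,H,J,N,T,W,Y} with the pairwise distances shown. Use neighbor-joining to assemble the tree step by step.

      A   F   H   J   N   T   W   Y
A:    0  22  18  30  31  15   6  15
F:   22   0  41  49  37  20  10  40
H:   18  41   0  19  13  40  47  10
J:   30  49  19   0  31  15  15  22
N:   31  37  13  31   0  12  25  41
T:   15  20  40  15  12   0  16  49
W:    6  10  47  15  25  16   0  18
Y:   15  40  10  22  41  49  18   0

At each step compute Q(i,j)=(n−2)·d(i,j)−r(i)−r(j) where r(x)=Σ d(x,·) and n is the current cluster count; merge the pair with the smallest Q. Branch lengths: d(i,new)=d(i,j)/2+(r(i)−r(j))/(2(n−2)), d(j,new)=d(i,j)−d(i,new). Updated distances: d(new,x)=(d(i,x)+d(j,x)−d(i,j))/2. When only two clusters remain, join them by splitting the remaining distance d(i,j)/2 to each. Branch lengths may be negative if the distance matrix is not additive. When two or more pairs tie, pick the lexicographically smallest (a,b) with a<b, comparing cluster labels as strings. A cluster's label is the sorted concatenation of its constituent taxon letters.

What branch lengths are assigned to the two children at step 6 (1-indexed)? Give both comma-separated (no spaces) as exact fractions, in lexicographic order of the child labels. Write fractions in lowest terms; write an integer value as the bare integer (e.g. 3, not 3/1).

iteration 1: select H,Y (d=10, Q=-323); attach at lengths (53/12, 67/12); label the merged cluster HY
  updated: d(A,HY)=23/2, d(F,HY)=71/2, d(HY,J)=31/2, d(HY,N)=22, d(HY,T)=79/2, d(HY,W)=55/2
iteration 2: select HY,J (d=31/2, Q=-459/2); attach at lengths (147/20, 163/20); label the merged cluster HJY
  updated: d(A,HJY)=13, d(F,HJY)=69/2, d(HJY,N)=75/4, d(HJY,T)=39/2, d(HJY,W)=27/2
iteration 3: select N,T (d=12, Q=-633/4); attach at lengths (357/32, 27/32); label the merged cluster NT
  updated: d(A,NT)=17, d(F,NT)=45/2, d(HJY,NT)=105/8, d(NT,W)=29/2
iteration 4: select F,W (d=10, Q=-103); attach at lengths (25/2, -5/2); label the merged cluster FW
  updated: d(A,FW)=9, d(FW,HJY)=19, d(FW,NT)=27/2
iteration 5: select A,FW (d=9, Q=-125/2); attach at lengths (31/8, 41/8); label the merged cluster AFW
  updated: d(AFW,HJY)=23/2, d(AFW,NT)=43/4
iteration 6: select AFW,HJY (d=23/2, Q=-283/8); attach at lengths (73/16, 111/16); label the merged cluster AFHJWY
  updated: d(AFHJWY,NT)=99/16
iteration 7: select AFHJWY,NT (d=99/16); attach at lengths (99/32, 99/32); label the merged cluster AFHJNTWY
final tree: (((A:31/8,(F:25/2,W:-5/2):41/8):73/16,((H:53/12,Y:67/12):147/20,J:163/20):111/16):99/32,(N:357/32,T:27/32):99/32)
total length: 1187/16

73/16,111/16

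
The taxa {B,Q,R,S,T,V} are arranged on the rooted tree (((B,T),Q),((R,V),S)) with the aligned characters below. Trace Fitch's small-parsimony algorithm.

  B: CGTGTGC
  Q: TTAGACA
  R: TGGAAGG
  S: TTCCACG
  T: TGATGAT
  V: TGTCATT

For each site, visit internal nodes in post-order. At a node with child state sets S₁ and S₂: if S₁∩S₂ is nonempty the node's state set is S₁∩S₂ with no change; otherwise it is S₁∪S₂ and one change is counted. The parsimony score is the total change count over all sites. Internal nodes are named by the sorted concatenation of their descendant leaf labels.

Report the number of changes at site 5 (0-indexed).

site 0, node BT: B={C} ∪ T={T} → {C,T} (+1)
site 0, node BQT: BT={C,T} ∩ Q={T} → {T} (+0)
site 0, node RV: R={T} ∩ V={T} → {T} (+0)
site 0, node RSV: RV={T} ∩ S={T} → {T} (+0)
site 0, node BQRSTV: BQT={T} ∩ RSV={T} → {T} (+0)
site 1, node BT: B={G} ∩ T={G} → {G} (+0)
site 1, node BQT: BT={G} ∪ Q={T} → {G,T} (+1)
site 1, node RV: R={G} ∩ V={G} → {G} (+0)
site 1, node RSV: RV={G} ∪ S={T} → {G,T} (+1)
site 1, node BQRSTV: BQT={G,T} ∩ RSV={G,T} → {G,T} (+0)
site 2, node BT: B={T} ∪ T={A} → {A,T} (+1)
site 2, node BQT: BT={A,T} ∩ Q={A} → {A} (+0)
site 2, node RV: R={G} ∪ V={T} → {G,T} (+1)
site 2, node RSV: RV={G,T} ∪ S={C} → {C,G,T} (+1)
site 2, node BQRSTV: BQT={A} ∪ RSV={C,G,T} → {A,C,G,T} (+1)
site 3, node BT: B={G} ∪ T={T} → {G,T} (+1)
site 3, node BQT: BT={G,T} ∩ Q={G} → {G} (+0)
site 3, node RV: R={A} ∪ V={C} → {A,C} (+1)
site 3, node RSV: RV={A,C} ∩ S={C} → {C} (+0)
site 3, node BQRSTV: BQT={G} ∪ RSV={C} → {C,G} (+1)
site 4, node BT: B={T} ∪ T={G} → {G,T} (+1)
site 4, node BQT: BT={G,T} ∪ Q={A} → {A,G,T} (+1)
site 4, node RV: R={A} ∩ V={A} → {A} (+0)
site 4, node RSV: RV={A} ∩ S={A} → {A} (+0)
site 4, node BQRSTV: BQT={A,G,T} ∩ RSV={A} → {A} (+0)
site 5, node BT: B={G} ∪ T={A} → {A,G} (+1)
site 5, node BQT: BT={A,G} ∪ Q={C} → {A,C,G} (+1)
site 5, node RV: R={G} ∪ V={T} → {G,T} (+1)
site 5, node RSV: RV={G,T} ∪ S={C} → {C,G,T} (+1)
site 5, node BQRSTV: BQT={A,C,G} ∩ RSV={C,G,T} → {C,G} (+0)
site 6, node BT: B={C} ∪ T={T} → {C,T} (+1)
site 6, node BQT: BT={C,T} ∪ Q={A} → {A,C,T} (+1)
site 6, node RV: R={G} ∪ V={T} → {G,T} (+1)
site 6, node RSV: RV={G,T} ∩ S={G} → {G} (+0)
site 6, node BQRSTV: BQT={A,C,T} ∪ RSV={G} → {A,C,G,T} (+1)
per-site changes: [1, 2, 4, 3, 2, 4, 4]; total = 20

4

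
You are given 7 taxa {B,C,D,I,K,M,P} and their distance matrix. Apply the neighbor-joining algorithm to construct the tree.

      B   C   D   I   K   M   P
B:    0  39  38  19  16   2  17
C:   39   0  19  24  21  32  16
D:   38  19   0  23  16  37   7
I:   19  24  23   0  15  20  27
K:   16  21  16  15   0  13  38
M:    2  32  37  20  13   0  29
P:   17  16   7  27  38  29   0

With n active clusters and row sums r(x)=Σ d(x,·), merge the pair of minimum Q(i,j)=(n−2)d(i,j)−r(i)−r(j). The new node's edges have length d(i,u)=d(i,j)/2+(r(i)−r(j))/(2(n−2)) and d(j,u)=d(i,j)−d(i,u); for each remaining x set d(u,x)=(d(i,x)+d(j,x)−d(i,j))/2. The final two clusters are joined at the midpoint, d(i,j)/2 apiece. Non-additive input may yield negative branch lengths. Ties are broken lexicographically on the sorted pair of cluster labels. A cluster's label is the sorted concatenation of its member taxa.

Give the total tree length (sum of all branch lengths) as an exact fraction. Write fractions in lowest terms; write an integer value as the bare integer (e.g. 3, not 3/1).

iteration 1: select B,M (d=2, Q=-254); attach at lengths (4/5, 6/5); label the merged cluster BM
  updated: d(BM,C)=69/2, d(BM,D)=73/2, d(BM,I)=37/2, d(BM,K)=27/2, d(BM,P)=22
iteration 2: select D,P (d=7, Q=-367/2); attach at lengths (39/16, 73/16); label the merged cluster DP
  updated: d(BM,DP)=103/4, d(C,DP)=14, d(DP,I)=43/2, d(DP,K)=47/2
iteration 3: select C,DP (d=14, Q=-545/4); attach at lengths (203/24, 133/24); label the merged cluster CDP
  updated: d(BM,CDP)=185/8, d(CDP,I)=63/4, d(CDP,K)=61/4
iteration 4: select BM,K (d=27/2, Q=-575/8); attach at lengths (307/32, 125/32); label the merged cluster BKM
  updated: d(BKM,CDP)=199/16, d(BKM,I)=10
iteration 5: select BKM,CDP (d=199/16, Q=-611/16); attach at lengths (107/32, 291/32); label the merged cluster BCDKMP
  updated: d(BCDKMP,I)=213/32
iteration 6: select BCDKMP,I (d=213/32); attach at lengths (213/64, 213/64); label the merged cluster BCDIKMP
final tree: ((((B:4/5,M:6/5):307/32,K:125/32):107/32,(C:203/24,(D:39/16,P:73/16):133/24):291/32):213/64,I:213/64)
total length: 1779/32

1779/32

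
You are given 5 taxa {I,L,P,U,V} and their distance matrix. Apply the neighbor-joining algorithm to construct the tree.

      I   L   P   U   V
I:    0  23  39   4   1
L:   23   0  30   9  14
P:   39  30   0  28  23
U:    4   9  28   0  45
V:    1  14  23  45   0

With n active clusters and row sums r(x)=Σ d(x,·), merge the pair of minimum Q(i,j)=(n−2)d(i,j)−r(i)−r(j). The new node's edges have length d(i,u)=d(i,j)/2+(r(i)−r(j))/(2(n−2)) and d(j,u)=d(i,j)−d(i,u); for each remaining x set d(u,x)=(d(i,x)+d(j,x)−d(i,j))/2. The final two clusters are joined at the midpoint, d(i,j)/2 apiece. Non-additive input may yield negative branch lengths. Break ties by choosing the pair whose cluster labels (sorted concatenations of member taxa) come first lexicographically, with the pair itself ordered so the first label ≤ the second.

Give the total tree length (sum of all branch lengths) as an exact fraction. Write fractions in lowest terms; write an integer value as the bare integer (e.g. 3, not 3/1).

1. join I+V (d=1, Q=-147) ⇒ IV; edges |I|=-13/6, |V|=19/6
  updated: d(IV,L)=18, d(IV,P)=61/2, d(IV,U)=24
2. join IV+P (d=61/2, Q=-100) ⇒ IPV; edges |IV|=45/4, |P|=77/4
  updated: d(IPV,L)=35/4, d(IPV,U)=43/4
3. join IPV+L (d=35/4, Q=-57/2) ⇒ ILPV; edges |IPV|=21/4, |L|=7/2
  updated: d(ILPV,U)=11/2
4. join ILPV+U (d=11/2) ⇒ ILPUV; edges |ILPV|=11/4, |U|=11/4
final tree: ((((I:-13/6,V:19/6):45/4,P:77/4):21/4,L:7/2):11/4,U:11/4)
total length: 183/4

183/4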